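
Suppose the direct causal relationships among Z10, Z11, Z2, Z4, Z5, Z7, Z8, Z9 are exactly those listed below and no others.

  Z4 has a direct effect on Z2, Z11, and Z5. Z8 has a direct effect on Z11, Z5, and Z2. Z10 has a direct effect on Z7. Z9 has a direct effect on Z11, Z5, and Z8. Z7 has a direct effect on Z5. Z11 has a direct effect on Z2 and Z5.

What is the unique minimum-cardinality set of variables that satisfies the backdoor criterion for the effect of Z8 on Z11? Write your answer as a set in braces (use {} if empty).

Variables eligible for adjustment (non-descendants of Z8, excluding Z8 and Z11): {Z10, Z4, Z7, Z9}.
Backdoor paths from Z8 to Z11:
  P1: Z8 <- Z9 -> Z11
  P2: Z8 <- Z9 -> Z5 <- Z4 -> Z11
  P3: Z8 <- Z9 -> Z5 <- Z4 -> Z2 <- Z11
  P4: Z8 <- Z9 -> Z5 <- Z11
The empty set is not sufficient: P1 (Z8 <- Z9 -> Z11) has no collider blocking it and no conditioned non-collider, so it is open.
Try {Z9}:
  P1: blocked at fork node Z9 ∈ conditioning set.
  P2: blocked at fork node Z9 ∈ conditioning set.
  P3: blocked at fork node Z9 ∈ conditioning set.
  P4: blocked at fork node Z9 ∈ conditioning set.
{Z9} contains no descendant of Z8 and blocks every backdoor path.
No other singleton works — e.g. {Z4} leaves P1 open — so {Z9} is the unique smallest valid adjustment set.

{Z9}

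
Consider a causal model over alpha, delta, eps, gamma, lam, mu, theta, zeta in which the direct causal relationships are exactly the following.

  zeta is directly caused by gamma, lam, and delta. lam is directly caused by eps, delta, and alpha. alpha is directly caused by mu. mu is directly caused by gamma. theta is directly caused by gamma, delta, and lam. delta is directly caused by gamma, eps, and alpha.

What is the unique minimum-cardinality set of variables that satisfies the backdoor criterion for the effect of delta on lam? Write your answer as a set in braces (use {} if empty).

{alpha, eps}

Variables eligible for adjustment (non-descendants of delta, excluding delta and lam): {alpha, eps, gamma, mu}.
Backdoor paths from delta to lam:
  P1: delta <- gamma -> mu -> alpha -> lam
  P2: delta <- gamma -> zeta <- lam
  P3: delta <- gamma -> theta <- lam
  P4: delta <- eps -> lam
  P5: delta <- alpha <- mu <- gamma -> zeta <- lam
  P6: delta <- alpha <- mu <- gamma -> theta <- lam
  P7: delta <- alpha -> lam
The empty set is not sufficient: P1 (delta <- gamma -> mu -> alpha -> lam) has no collider blocking it and no conditioned non-collider, so it is open.
Try {alpha, eps}:
  P1: blocked at chain node alpha ∈ conditioning set.
  P2: blocked at collider zeta (neither it nor any descendant is in the conditioning set).
  P3: blocked at collider theta (neither it nor any descendant is in the conditioning set).
  P4: blocked at fork node eps ∈ conditioning set.
  P5: blocked at chain node alpha ∈ conditioning set.
  P6: blocked at chain node alpha ∈ conditioning set.
  P7: blocked at fork node alpha ∈ conditioning set.
{alpha, eps} contains no descendant of delta and blocks every backdoor path.
Every element of {alpha, eps} is needed (dropping alpha leaves P1 open; dropping eps leaves P4 open), so no proper subset is valid.
Among all size-2 subsets of the eligible variables, only {alpha, eps} blocks every backdoor path, so it is the unique smallest valid adjustment set.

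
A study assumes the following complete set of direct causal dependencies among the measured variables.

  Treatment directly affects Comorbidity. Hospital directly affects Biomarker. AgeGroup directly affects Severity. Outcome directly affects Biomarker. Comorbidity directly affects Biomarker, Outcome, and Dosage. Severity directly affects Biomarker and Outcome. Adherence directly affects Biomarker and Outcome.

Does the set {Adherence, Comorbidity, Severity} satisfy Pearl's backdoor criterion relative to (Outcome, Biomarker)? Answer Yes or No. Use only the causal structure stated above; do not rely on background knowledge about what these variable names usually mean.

Yes

Backdoor paths from Outcome to Biomarker (paths whose first edge points into Outcome):
  P1: Outcome <- Comorbidity -> Biomarker
  P2: Outcome <- Adherence -> Biomarker
  P3: Outcome <- Severity -> Biomarker
Condition 1 (no descendant of Outcome in the set): holds — descendants of Outcome are {Biomarker}; none are in {Adherence, Comorbidity, Severity}.
Condition 2 (every backdoor path blocked by {Adherence, Comorbidity, Severity}):
  P1: blocked at fork node Comorbidity ∈ conditioning set.
  P2: blocked at fork node Adherence ∈ conditioning set.
  P3: blocked at fork node Severity ∈ conditioning set.
{Adherence, Comorbidity, Severity} satisfies the backdoor criterion.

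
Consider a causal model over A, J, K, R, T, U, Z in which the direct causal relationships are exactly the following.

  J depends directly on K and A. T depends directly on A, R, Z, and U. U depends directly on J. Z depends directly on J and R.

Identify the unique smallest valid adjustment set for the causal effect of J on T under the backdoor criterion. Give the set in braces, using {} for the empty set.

{A}

Variables eligible for adjustment (non-descendants of J, excluding J and T): {A, K, R}.
Backdoor paths from J to T:
  P1: J <- A -> T
The empty set is not sufficient: P1 (J <- A -> T) has no collider blocking it and no conditioned non-collider, so it is open.
Try {A}:
  P1: blocked at fork node A ∈ conditioning set.
{A} contains no descendant of J and blocks every backdoor path.
No other singleton works — e.g. {K} leaves P1 open — so {A} is the unique smallest valid adjustment set.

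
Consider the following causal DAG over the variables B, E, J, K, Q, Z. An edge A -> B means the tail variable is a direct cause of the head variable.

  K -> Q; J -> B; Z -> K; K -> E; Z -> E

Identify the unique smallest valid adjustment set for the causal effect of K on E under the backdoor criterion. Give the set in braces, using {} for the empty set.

{Z}

Variables eligible for adjustment (non-descendants of K, excluding K and E): {B, J, Z}.
Backdoor paths from K to E:
  P1: K <- Z -> E
The empty set is not sufficient: P1 (K <- Z -> E) has no collider blocking it and no conditioned non-collider, so it is open.
Try {Z}:
  P1: blocked at fork node Z ∈ conditioning set.
{Z} contains no descendant of K and blocks every backdoor path.
No other singleton works — e.g. {J} leaves P1 open — so {Z} is the unique smallest valid adjustment set.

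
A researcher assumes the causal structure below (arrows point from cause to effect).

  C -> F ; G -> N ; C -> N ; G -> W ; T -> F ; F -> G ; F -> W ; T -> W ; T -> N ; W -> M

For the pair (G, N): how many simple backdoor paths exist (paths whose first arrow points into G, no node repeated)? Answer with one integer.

3

A backdoor path from G to N is any simple undirected path whose first edge points into G (i.e. leaves G via a parent).
Parents of G: {F}.
Enumerating:
  P1: G <- F <- T -> N
  P2: G <- F <- C -> N
  P3: G <- F -> W <- T -> N
That exhausts the simple backdoor paths. Count: 3.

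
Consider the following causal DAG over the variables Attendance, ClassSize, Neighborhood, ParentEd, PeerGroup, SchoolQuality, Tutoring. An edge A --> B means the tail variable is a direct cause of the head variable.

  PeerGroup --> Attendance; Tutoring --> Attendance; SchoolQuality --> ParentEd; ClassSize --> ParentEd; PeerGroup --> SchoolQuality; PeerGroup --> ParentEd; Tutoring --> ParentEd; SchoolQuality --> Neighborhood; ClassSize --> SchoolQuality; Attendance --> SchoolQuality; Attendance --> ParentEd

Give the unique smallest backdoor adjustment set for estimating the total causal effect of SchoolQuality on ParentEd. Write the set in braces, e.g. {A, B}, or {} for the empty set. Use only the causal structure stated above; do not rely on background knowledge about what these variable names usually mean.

{Attendance, ClassSize, PeerGroup}

Variables eligible for adjustment (non-descendants of SchoolQuality, excluding SchoolQuality and ParentEd): {Attendance, ClassSize, PeerGroup, Tutoring}.
Backdoor paths from SchoolQuality to ParentEd:
  P1: SchoolQuality <- PeerGroup -> Attendance <- Tutoring -> ParentEd
  P2: SchoolQuality <- PeerGroup -> Attendance -> ParentEd
  P3: SchoolQuality <- PeerGroup -> ParentEd
  P4: SchoolQuality <- ClassSize -> ParentEd
  P5: SchoolQuality <- Attendance <- PeerGroup -> ParentEd
  P6: SchoolQuality <- Attendance <- Tutoring -> ParentEd
  P7: SchoolQuality <- Attendance -> ParentEd
The empty set is not sufficient: P2 (SchoolQuality <- PeerGroup -> Attendance -> ParentEd) has no collider blocking it and no conditioned non-collider, so it is open.
Try {Attendance, ClassSize, PeerGroup}:
  P1: blocked at fork node PeerGroup ∈ conditioning set.
  P2: blocked at fork node PeerGroup ∈ conditioning set.
  P3: blocked at fork node PeerGroup ∈ conditioning set.
  P4: blocked at fork node ClassSize ∈ conditioning set.
  P5: blocked at chain node Attendance ∈ conditioning set.
  P6: blocked at chain node Attendance ∈ conditioning set.
  P7: blocked at fork node Attendance ∈ conditioning set.
{Attendance, ClassSize, PeerGroup} contains no descendant of SchoolQuality and blocks every backdoor path.
Every element of {Attendance, ClassSize, PeerGroup} is needed (dropping Attendance leaves P6 open; dropping ClassSize leaves P4 open; dropping PeerGroup leaves P1 open), so no proper subset is valid.
Among all size-3 subsets of the eligible variables, only {Attendance, ClassSize, PeerGroup} blocks every backdoor path, so it is the unique smallest valid adjustment set.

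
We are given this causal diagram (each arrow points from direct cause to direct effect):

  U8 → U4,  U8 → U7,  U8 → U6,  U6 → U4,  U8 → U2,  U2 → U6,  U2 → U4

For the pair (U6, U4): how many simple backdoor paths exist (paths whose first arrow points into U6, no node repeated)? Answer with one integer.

A backdoor path from U6 to U4 is any simple undirected path whose first edge points into U6 (i.e. leaves U6 via a parent).
Parents of U6: {U2, U8}.
Enumerating:
  P1: U6 <- U8 -> U2 -> U4
  P2: U6 <- U8 -> U4
  P3: U6 <- U2 <- U8 -> U4
  P4: U6 <- U2 -> U4
That exhausts the simple backdoor paths. Count: 4.

4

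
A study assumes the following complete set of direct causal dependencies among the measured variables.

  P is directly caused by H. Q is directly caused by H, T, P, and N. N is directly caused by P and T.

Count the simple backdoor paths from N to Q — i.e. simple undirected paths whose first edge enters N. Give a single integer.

3

A backdoor path from N to Q is any simple undirected path whose first edge points into N (i.e. leaves N via a parent).
Parents of N: {P, T}.
Enumerating:
  P1: N <- T -> Q
  P2: N <- P <- H -> Q
  P3: N <- P -> Q
That exhausts the simple backdoor paths. Count: 3.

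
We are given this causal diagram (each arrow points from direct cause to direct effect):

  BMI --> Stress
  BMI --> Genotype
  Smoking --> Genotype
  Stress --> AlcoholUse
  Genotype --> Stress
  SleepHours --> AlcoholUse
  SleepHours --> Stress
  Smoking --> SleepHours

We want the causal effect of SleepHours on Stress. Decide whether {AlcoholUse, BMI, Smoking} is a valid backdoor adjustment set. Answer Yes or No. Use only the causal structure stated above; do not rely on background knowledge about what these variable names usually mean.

No

Backdoor paths from SleepHours to Stress (paths whose first edge points into SleepHours):
  P1: SleepHours <- Smoking -> Genotype <- BMI -> Stress
  P2: SleepHours <- Smoking -> Genotype -> Stress
Condition 1 (no descendant of SleepHours in the set): FAILS — AlcoholUse is a descendant of SleepHours.
Condition 2 (every backdoor path blocked by {AlcoholUse, BMI, Smoking}):
  P1: blocked at fork node Smoking ∈ conditioning set.
  P2: blocked at fork node Smoking ∈ conditioning set.
{AlcoholUse, BMI, Smoking} does not satisfy the backdoor criterion.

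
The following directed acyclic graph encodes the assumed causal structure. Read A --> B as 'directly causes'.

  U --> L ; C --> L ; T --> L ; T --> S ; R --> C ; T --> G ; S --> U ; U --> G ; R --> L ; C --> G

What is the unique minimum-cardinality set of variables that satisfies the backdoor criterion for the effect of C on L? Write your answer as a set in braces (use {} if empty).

Variables eligible for adjustment (non-descendants of C, excluding C and L): {R, S, T, U}.
Backdoor paths from C to L:
  P1: C <- R -> L
The empty set is not sufficient: P1 (C <- R -> L) has no collider blocking it and no conditioned non-collider, so it is open.
Try {R}:
  P1: blocked at fork node R ∈ conditioning set.
{R} contains no descendant of C and blocks every backdoor path.
No other singleton works — e.g. {T} leaves P1 open — so {R} is the unique smallest valid adjustment set.

{R}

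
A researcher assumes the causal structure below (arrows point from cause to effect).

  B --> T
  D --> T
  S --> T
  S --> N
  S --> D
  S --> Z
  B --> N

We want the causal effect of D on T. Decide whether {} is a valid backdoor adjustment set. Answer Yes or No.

No

Backdoor paths from D to T (paths whose first edge points into D):
  P1: D <- S -> T
  P2: D <- S -> N <- B -> T
Condition 1 (no descendant of D in the set): holds — descendants of D are {T}; none are in {}.
Condition 2 (every backdoor path blocked by {}):
  P1: open — no interior node is in the conditioning set.
  P2: blocked at collider N (neither it nor any descendant is in the conditioning set).
{} does not satisfy the backdoor criterion.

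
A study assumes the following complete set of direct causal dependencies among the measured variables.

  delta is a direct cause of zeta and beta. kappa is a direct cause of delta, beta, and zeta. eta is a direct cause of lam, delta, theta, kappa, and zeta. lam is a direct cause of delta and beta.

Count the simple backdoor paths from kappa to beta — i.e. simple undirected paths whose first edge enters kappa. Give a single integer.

A backdoor path from kappa to beta is any simple undirected path whose first edge points into kappa (i.e. leaves kappa via a parent).
Parents of kappa: {eta}.
Enumerating:
  P1: kappa <- eta -> lam -> delta -> beta
  P2: kappa <- eta -> lam -> beta
  P3: kappa <- eta -> delta <- lam -> beta
  P4: kappa <- eta -> delta -> beta
  P5: kappa <- eta -> zeta <- delta <- lam -> beta
  P6: kappa <- eta -> zeta <- delta -> beta
That exhausts the simple backdoor paths. Count: 6.

6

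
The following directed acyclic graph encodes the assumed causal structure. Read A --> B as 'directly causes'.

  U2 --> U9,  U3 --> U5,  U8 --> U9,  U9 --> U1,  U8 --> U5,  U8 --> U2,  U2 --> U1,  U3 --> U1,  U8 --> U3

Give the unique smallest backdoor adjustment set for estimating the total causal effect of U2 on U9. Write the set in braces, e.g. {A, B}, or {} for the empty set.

{U8}

Variables eligible for adjustment (non-descendants of U2, excluding U2 and U9): {U3, U5, U8}.
Backdoor paths from U2 to U9:
  P1: U2 <- U8 -> U9
  P2: U2 <- U8 -> U3 -> U1 <- U9
  P3: U2 <- U8 -> U5 <- U3 -> U1 <- U9
The empty set is not sufficient: P1 (U2 <- U8 -> U9) has no collider blocking it and no conditioned non-collider, so it is open.
Try {U8}:
  P1: blocked at fork node U8 ∈ conditioning set.
  P2: blocked at fork node U8 ∈ conditioning set.
  P3: blocked at fork node U8 ∈ conditioning set.
{U8} contains no descendant of U2 and blocks every backdoor path.
No other singleton works — e.g. {U3} leaves P1 open — so {U8} is the unique smallest valid adjustment set.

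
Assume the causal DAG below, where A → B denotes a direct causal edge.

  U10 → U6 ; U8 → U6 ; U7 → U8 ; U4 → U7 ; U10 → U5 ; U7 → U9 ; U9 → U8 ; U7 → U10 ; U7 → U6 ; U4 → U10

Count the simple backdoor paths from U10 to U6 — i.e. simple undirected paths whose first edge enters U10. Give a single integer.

6

A backdoor path from U10 to U6 is any simple undirected path whose first edge points into U10 (i.e. leaves U10 via a parent).
Parents of U10: {U4, U7}.
Enumerating:
  P1: U10 <- U4 -> U7 -> U9 -> U8 -> U6
  P2: U10 <- U4 -> U7 -> U8 -> U6
  P3: U10 <- U4 -> U7 -> U6
  P4: U10 <- U7 -> U9 -> U8 -> U6
  P5: U10 <- U7 -> U8 -> U6
  P6: U10 <- U7 -> U6
That exhausts the simple backdoor paths. Count: 6.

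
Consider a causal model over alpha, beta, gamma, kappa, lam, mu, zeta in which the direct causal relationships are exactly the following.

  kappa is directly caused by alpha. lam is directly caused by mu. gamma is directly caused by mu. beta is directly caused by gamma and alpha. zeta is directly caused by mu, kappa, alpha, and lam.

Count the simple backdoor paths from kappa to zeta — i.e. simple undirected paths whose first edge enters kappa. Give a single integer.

A backdoor path from kappa to zeta is any simple undirected path whose first edge points into kappa (i.e. leaves kappa via a parent).
Parents of kappa: {alpha}.
Enumerating:
  P1: kappa <- alpha -> zeta
  P2: kappa <- alpha -> beta <- gamma <- mu -> lam -> zeta
  P3: kappa <- alpha -> beta <- gamma <- mu -> zeta
That exhausts the simple backdoor paths. Count: 3.

3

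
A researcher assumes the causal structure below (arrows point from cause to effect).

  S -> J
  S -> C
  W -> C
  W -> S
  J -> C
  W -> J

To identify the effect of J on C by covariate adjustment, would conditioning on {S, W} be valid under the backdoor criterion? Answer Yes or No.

Yes

Backdoor paths from J to C (paths whose first edge points into J):
  P1: J <- W -> S -> C
  P2: J <- W -> C
  P3: J <- S <- W -> C
  P4: J <- S -> C
Condition 1 (no descendant of J in the set): holds — descendants of J are {C}; none are in {S, W}.
Condition 2 (every backdoor path blocked by {S, W}):
  P1: blocked at fork node W ∈ conditioning set.
  P2: blocked at fork node W ∈ conditioning set.
  P3: blocked at chain node S ∈ conditioning set.
  P4: blocked at fork node S ∈ conditioning set.
{S, W} satisfies the backdoor criterion.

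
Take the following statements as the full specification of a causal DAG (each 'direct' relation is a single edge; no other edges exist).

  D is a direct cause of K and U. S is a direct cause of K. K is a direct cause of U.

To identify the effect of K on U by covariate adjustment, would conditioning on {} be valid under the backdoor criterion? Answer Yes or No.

Backdoor paths from K to U (paths whose first edge points into K):
  P1: K <- D -> U
Condition 1 (no descendant of K in the set): holds — descendants of K are {U}; none are in {}.
Condition 2 (every backdoor path blocked by {}):
  P1: open — no interior node is in the conditioning set.
{} does not satisfy the backdoor criterion.

No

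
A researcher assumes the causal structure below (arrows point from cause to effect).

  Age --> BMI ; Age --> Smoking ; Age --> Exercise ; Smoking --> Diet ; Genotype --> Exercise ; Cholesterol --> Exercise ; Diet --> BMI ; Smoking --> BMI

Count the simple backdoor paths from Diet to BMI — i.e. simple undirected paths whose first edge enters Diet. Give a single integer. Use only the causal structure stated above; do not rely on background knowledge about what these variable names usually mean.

2

A backdoor path from Diet to BMI is any simple undirected path whose first edge points into Diet (i.e. leaves Diet via a parent).
Parents of Diet: {Smoking}.
Enumerating:
  P1: Diet <- Smoking <- Age -> BMI
  P2: Diet <- Smoking -> BMI
That exhausts the simple backdoor paths. Count: 2.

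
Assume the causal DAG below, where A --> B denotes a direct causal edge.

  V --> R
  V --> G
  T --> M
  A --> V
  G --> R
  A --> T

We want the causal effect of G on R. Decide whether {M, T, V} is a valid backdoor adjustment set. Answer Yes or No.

Backdoor paths from G to R (paths whose first edge points into G):
  P1: G <- V -> R
Condition 1 (no descendant of G in the set): holds — descendants of G are {R}; none are in {M, T, V}.
Condition 2 (every backdoor path blocked by {M, T, V}):
  P1: blocked at fork node V ∈ conditioning set.
{M, T, V} satisfies the backdoor criterion.

Yes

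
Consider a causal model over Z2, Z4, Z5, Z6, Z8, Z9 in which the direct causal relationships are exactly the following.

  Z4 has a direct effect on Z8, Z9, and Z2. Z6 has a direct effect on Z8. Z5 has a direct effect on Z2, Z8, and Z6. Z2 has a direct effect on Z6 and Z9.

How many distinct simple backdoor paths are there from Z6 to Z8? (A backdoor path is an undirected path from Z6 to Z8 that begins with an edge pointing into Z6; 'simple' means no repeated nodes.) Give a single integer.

6

A backdoor path from Z6 to Z8 is any simple undirected path whose first edge points into Z6 (i.e. leaves Z6 via a parent).
Parents of Z6: {Z2, Z5}.
Enumerating:
  P1: Z6 <- Z5 -> Z2 <- Z4 -> Z8
  P2: Z6 <- Z5 -> Z2 -> Z9 <- Z4 -> Z8
  P3: Z6 <- Z5 -> Z8
  P4: Z6 <- Z2 <- Z5 -> Z8
  P5: Z6 <- Z2 <- Z4 -> Z8
  P6: Z6 <- Z2 -> Z9 <- Z4 -> Z8
That exhausts the simple backdoor paths. Count: 6.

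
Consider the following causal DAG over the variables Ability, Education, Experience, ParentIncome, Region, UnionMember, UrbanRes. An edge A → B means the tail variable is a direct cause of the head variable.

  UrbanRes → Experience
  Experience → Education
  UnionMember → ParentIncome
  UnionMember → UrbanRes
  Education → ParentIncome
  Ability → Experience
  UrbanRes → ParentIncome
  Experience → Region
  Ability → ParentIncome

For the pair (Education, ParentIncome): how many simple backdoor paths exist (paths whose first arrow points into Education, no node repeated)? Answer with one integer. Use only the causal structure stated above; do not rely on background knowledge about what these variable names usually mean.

3

A backdoor path from Education to ParentIncome is any simple undirected path whose first edge points into Education (i.e. leaves Education via a parent).
Parents of Education: {Experience}.
Enumerating:
  P1: Education <- Experience <- Ability -> ParentIncome
  P2: Education <- Experience <- UrbanRes <- UnionMember -> ParentIncome
  P3: Education <- Experience <- UrbanRes -> ParentIncome
That exhausts the simple backdoor paths. Count: 3.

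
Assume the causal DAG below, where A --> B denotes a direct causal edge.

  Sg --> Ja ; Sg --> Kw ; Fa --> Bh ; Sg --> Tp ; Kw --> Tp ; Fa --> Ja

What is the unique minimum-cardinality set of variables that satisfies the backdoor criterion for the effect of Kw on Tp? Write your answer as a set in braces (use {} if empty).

Variables eligible for adjustment (non-descendants of Kw, excluding Kw and Tp): {Bh, Fa, Ja, Sg}.
Backdoor paths from Kw to Tp:
  P1: Kw <- Sg -> Tp
The empty set is not sufficient: P1 (Kw <- Sg -> Tp) has no collider blocking it and no conditioned non-collider, so it is open.
Try {Sg}:
  P1: blocked at fork node Sg ∈ conditioning set.
{Sg} contains no descendant of Kw and blocks every backdoor path.
No other singleton works — e.g. {Fa} leaves P1 open — so {Sg} is the unique smallest valid adjustment set.

{Sg}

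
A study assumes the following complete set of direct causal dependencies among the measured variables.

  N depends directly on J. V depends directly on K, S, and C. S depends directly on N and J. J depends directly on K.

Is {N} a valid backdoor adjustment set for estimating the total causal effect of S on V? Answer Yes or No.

No

Backdoor paths from S to V (paths whose first edge points into S):
  P1: S <- J <- K -> V
  P2: S <- N <- J <- K -> V
Condition 1 (no descendant of S in the set): holds — descendants of S are {V}; none are in {N}.
Condition 2 (every backdoor path blocked by {N}):
  P1: open — no interior node is in the conditioning set.
  P2: blocked at chain node N ∈ conditioning set.
{N} does not satisfy the backdoor criterion.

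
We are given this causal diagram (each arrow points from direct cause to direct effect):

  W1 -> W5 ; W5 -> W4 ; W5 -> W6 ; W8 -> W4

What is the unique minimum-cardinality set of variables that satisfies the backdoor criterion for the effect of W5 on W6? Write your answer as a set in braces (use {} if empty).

Variables eligible for adjustment (non-descendants of W5, excluding W5 and W6): {W1, W8}.
Backdoor paths from W5 to W6:
  (none)
With no backdoor paths the empty set already satisfies the criterion, and it is trivially minimal.

{}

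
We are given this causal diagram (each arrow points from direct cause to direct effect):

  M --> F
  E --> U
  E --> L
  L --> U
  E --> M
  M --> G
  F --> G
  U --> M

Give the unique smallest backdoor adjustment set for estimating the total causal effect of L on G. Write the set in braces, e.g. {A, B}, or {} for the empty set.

{E}

Variables eligible for adjustment (non-descendants of L, excluding L and G): {E}.
Backdoor paths from L to G:
  P1: L <- E -> U -> M -> F -> G
  P2: L <- E -> U -> M -> G
  P3: L <- E -> M -> F -> G
  P4: L <- E -> M -> G
The empty set is not sufficient: P1 (L <- E -> U -> M -> F -> G) has no collider blocking it and no conditioned non-collider, so it is open.
Try {E}:
  P1: blocked at fork node E ∈ conditioning set.
  P2: blocked at fork node E ∈ conditioning set.
  P3: blocked at fork node E ∈ conditioning set.
  P4: blocked at fork node E ∈ conditioning set.
{E} contains no descendant of L and blocks every backdoor path.
{E} is the unique smallest valid adjustment set.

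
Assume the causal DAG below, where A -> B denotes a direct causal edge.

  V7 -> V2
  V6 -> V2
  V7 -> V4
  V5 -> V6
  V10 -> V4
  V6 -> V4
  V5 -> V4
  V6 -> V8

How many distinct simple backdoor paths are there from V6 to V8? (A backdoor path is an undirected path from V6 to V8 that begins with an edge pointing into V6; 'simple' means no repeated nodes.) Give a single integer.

A backdoor path from V6 to V8 is any simple undirected path whose first edge points into V6 (i.e. leaves V6 via a parent).
Parents of V6: {V5}.
No simple path from any parent of V6 reaches V8 without revisiting V6, so there are no backdoor paths.

0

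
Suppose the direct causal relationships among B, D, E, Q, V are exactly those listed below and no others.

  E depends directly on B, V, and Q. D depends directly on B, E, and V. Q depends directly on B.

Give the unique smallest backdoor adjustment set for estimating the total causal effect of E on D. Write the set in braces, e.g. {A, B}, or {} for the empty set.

Variables eligible for adjustment (non-descendants of E, excluding E and D): {B, Q, V}.
Backdoor paths from E to D:
  P1: E <- B -> D
  P2: E <- Q <- B -> D
  P3: E <- V -> D
The empty set is not sufficient: P1 (E <- B -> D) has no collider blocking it and no conditioned non-collider, so it is open.
Try {B, V}:
  P1: blocked at fork node B ∈ conditioning set.
  P2: blocked at fork node B ∈ conditioning set.
  P3: blocked at fork node V ∈ conditioning set.
{B, V} contains no descendant of E and blocks every backdoor path.
Every element of {B, V} is needed (dropping B leaves P1 open; dropping V leaves P3 open), so no proper subset is valid.
Among all size-2 subsets of the eligible variables, only {B, V} blocks every backdoor path, so it is the unique smallest valid adjustment set.

{B, V}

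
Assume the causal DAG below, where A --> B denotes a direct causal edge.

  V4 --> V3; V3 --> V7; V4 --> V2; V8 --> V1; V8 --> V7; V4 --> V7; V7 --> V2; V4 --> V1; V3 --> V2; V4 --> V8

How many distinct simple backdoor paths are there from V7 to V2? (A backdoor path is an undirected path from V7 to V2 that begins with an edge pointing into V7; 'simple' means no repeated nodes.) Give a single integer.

8

A backdoor path from V7 to V2 is any simple undirected path whose first edge points into V7 (i.e. leaves V7 via a parent).
Parents of V7: {V3, V4, V8}.
Enumerating:
  P1: V7 <- V4 -> V3 -> V2
  P2: V7 <- V4 -> V2
  P3: V7 <- V3 <- V4 -> V2
  P4: V7 <- V3 -> V2
  P5: V7 <- V8 <- V4 -> V3 -> V2
  P6: V7 <- V8 <- V4 -> V2
  P7: V7 <- V8 -> V1 <- V4 -> V3 -> V2
  P8: V7 <- V8 -> V1 <- V4 -> V2
That exhausts the simple backdoor paths. Count: 8.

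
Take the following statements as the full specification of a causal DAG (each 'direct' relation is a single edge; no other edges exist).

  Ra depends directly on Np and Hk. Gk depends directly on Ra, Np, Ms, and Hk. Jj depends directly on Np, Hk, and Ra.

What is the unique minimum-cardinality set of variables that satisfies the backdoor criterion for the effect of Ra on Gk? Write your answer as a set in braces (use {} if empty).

Variables eligible for adjustment (non-descendants of Ra, excluding Ra and Gk): {Hk, Ms, Np}.
Backdoor paths from Ra to Gk:
  P1: Ra <- Np -> Gk
  P2: Ra <- Np -> Jj <- Hk -> Gk
  P3: Ra <- Hk -> Gk
  P4: Ra <- Hk -> Jj <- Np -> Gk
The empty set is not sufficient: P1 (Ra <- Np -> Gk) has no collider blocking it and no conditioned non-collider, so it is open.
Try {Hk, Np}:
  P1: blocked at fork node Np ∈ conditioning set.
  P2: blocked at fork node Np ∈ conditioning set.
  P3: blocked at fork node Hk ∈ conditioning set.
  P4: blocked at fork node Hk ∈ conditioning set.
{Hk, Np} contains no descendant of Ra and blocks every backdoor path.
Every element of {Hk, Np} is needed (dropping Hk leaves P3 open; dropping Np leaves P1 open), so no proper subset is valid.
Among all size-2 subsets of the eligible variables, only {Hk, Np} blocks every backdoor path, so it is the unique smallest valid adjustment set.

{Hk, Np}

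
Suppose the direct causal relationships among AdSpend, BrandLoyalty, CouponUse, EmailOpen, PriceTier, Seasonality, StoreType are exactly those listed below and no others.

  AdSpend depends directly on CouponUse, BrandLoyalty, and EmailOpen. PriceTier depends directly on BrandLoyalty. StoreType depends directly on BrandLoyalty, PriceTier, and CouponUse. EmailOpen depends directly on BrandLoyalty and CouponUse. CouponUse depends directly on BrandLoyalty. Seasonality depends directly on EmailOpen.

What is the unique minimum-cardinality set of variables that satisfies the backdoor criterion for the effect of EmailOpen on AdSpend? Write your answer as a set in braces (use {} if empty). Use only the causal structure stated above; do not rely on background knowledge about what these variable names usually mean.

Variables eligible for adjustment (non-descendants of EmailOpen, excluding EmailOpen and AdSpend): {BrandLoyalty, CouponUse, PriceTier, StoreType}.
Backdoor paths from EmailOpen to AdSpend:
  P1: EmailOpen <- BrandLoyalty -> PriceTier -> StoreType <- CouponUse -> AdSpend
  P2: EmailOpen <- BrandLoyalty -> CouponUse -> AdSpend
  P3: EmailOpen <- BrandLoyalty -> StoreType <- CouponUse -> AdSpend
  P4: EmailOpen <- BrandLoyalty -> AdSpend
  P5: EmailOpen <- CouponUse <- BrandLoyalty -> AdSpend
  P6: EmailOpen <- CouponUse -> StoreType <- BrandLoyalty -> AdSpend
  P7: EmailOpen <- CouponUse -> StoreType <- PriceTier <- BrandLoyalty -> AdSpend
  P8: EmailOpen <- CouponUse -> AdSpend
The empty set is not sufficient: P2 (EmailOpen <- BrandLoyalty -> CouponUse -> AdSpend) has no collider blocking it and no conditioned non-collider, so it is open.
Try {BrandLoyalty, CouponUse}:
  P1: blocked at fork node BrandLoyalty ∈ conditioning set.
  P2: blocked at fork node BrandLoyalty ∈ conditioning set.
  P3: blocked at fork node BrandLoyalty ∈ conditioning set.
  P4: blocked at fork node BrandLoyalty ∈ conditioning set.
  P5: blocked at chain node CouponUse ∈ conditioning set.
  P6: blocked at fork node CouponUse ∈ conditioning set.
  P7: blocked at fork node CouponUse ∈ conditioning set.
  P8: blocked at fork node CouponUse ∈ conditioning set.
{BrandLoyalty, CouponUse} contains no descendant of EmailOpen and blocks every backdoor path.
Every element of {BrandLoyalty, CouponUse} is needed (dropping BrandLoyalty leaves P4 open; dropping CouponUse leaves P8 open), so no proper subset is valid.
Among all size-2 subsets of the eligible variables, only {BrandLoyalty, CouponUse} blocks every backdoor path, so it is the unique smallest valid adjustment set.

{BrandLoyalty, CouponUse}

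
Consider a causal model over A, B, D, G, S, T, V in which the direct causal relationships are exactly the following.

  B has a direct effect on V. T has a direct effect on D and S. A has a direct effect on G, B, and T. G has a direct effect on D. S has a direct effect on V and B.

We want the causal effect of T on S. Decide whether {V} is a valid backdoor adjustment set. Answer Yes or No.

No

Backdoor paths from T to S (paths whose first edge points into T):
  P1: T <- A -> B <- S
  P2: T <- A -> B -> V <- S
Condition 1 (no descendant of T in the set): FAILS — V is a descendant of T.
Condition 2 (every backdoor path blocked by {V}):
  P1: open — collider(s) B are conditioned on (or have a conditioned descendant) and no non-collider on the path is in the set.
  P2: open — collider(s) V are conditioned on (or have a conditioned descendant) and no non-collider on the path is in the set.
{V} does not satisfy the backdoor criterion.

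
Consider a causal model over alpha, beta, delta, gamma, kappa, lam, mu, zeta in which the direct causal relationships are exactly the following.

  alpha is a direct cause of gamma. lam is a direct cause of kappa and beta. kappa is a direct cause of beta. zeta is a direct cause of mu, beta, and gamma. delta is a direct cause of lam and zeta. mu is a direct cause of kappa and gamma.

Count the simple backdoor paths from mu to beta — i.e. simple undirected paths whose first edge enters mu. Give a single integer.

3

A backdoor path from mu to beta is any simple undirected path whose first edge points into mu (i.e. leaves mu via a parent).
Parents of mu: {zeta}.
Enumerating:
  P1: mu <- zeta <- delta -> lam -> kappa -> beta
  P2: mu <- zeta <- delta -> lam -> beta
  P3: mu <- zeta -> beta
That exhausts the simple backdoor paths. Count: 3.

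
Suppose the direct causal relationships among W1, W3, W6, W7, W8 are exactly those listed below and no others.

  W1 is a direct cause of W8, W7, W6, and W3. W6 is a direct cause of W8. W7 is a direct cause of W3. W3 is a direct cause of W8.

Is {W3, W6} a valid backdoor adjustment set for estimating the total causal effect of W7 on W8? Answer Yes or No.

No

Backdoor paths from W7 to W8 (paths whose first edge points into W7):
  P1: W7 <- W1 -> W6 -> W8
  P2: W7 <- W1 -> W3 -> W8
  P3: W7 <- W1 -> W8
Condition 1 (no descendant of W7 in the set): FAILS — W3 is a descendant of W7.
Condition 2 (every backdoor path blocked by {W3, W6}):
  P1: blocked at chain node W6 ∈ conditioning set.
  P2: blocked at chain node W3 ∈ conditioning set.
  P3: open — no interior node is in the conditioning set.
{W3, W6} does not satisfy the backdoor criterion.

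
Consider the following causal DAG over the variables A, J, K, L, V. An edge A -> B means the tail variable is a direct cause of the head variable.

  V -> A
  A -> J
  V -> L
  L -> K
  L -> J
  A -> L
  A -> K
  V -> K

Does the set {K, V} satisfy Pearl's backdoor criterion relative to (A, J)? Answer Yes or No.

No

Backdoor paths from A to J (paths whose first edge points into A):
  P1: A <- V -> L -> J
  P2: A <- V -> K <- L -> J
Condition 1 (no descendant of A in the set): FAILS — K is a descendant of A.
Condition 2 (every backdoor path blocked by {K, V}):
  P1: blocked at fork node V ∈ conditioning set.
  P2: blocked at fork node V ∈ conditioning set.
{K, V} does not satisfy the backdoor criterion.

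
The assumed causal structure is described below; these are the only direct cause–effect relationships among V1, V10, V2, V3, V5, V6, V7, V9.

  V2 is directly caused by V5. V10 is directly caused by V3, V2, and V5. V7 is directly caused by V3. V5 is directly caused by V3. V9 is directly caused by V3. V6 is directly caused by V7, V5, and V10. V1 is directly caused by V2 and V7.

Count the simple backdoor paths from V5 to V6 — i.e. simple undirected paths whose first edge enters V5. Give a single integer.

4

A backdoor path from V5 to V6 is any simple undirected path whose first edge points into V5 (i.e. leaves V5 via a parent).
Parents of V5: {V3}.
Enumerating:
  P1: V5 <- V3 -> V7 -> V6
  P2: V5 <- V3 -> V7 -> V1 <- V2 -> V10 -> V6
  P3: V5 <- V3 -> V10 <- V2 -> V1 <- V7 -> V6
  P4: V5 <- V3 -> V10 -> V6
That exhausts the simple backdoor paths. Count: 4.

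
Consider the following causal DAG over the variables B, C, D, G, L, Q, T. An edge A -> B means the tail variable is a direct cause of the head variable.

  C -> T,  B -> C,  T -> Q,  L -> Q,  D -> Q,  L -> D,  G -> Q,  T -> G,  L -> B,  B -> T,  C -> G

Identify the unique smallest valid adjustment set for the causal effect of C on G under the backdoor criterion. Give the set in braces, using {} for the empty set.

Variables eligible for adjustment (non-descendants of C, excluding C and G): {B, D, L}.
Backdoor paths from C to G:
  P1: C <- B <- L -> D -> Q <- T -> G
  P2: C <- B <- L -> D -> Q <- G
  P3: C <- B <- L -> Q <- T -> G
  P4: C <- B <- L -> Q <- G
  P5: C <- B -> T -> G
  P6: C <- B -> T -> Q <- G
The empty set is not sufficient: P5 (C <- B -> T -> G) has no collider blocking it and no conditioned non-collider, so it is open.
Try {B}:
  P1: blocked at chain node B ∈ conditioning set.
  P2: blocked at chain node B ∈ conditioning set.
  P3: blocked at chain node B ∈ conditioning set.
  P4: blocked at chain node B ∈ conditioning set.
  P5: blocked at fork node B ∈ conditioning set.
  P6: blocked at fork node B ∈ conditioning set.
{B} contains no descendant of C and blocks every backdoor path.
No other singleton works — e.g. {L} leaves P5 open — so {B} is the unique smallest valid adjustment set.

{B}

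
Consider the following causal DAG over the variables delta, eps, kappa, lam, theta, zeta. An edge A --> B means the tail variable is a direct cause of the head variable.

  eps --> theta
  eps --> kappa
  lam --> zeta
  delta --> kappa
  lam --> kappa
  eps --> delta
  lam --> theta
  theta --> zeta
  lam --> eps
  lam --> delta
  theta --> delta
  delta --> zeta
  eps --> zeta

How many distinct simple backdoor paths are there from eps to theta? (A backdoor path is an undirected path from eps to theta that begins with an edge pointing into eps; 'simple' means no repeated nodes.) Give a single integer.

A backdoor path from eps to theta is any simple undirected path whose first edge points into eps (i.e. leaves eps via a parent).
Parents of eps: {lam}.
Enumerating:
  P1: eps <- lam -> theta
  P2: eps <- lam -> delta <- theta
  P3: eps <- lam -> delta -> zeta <- theta
  P4: eps <- lam -> zeta <- theta
  P5: eps <- lam -> zeta <- delta <- theta
  P6: eps <- lam -> kappa <- delta <- theta
  P7: eps <- lam -> kappa <- delta -> zeta <- theta
That exhausts the simple backdoor paths. Count: 7.

7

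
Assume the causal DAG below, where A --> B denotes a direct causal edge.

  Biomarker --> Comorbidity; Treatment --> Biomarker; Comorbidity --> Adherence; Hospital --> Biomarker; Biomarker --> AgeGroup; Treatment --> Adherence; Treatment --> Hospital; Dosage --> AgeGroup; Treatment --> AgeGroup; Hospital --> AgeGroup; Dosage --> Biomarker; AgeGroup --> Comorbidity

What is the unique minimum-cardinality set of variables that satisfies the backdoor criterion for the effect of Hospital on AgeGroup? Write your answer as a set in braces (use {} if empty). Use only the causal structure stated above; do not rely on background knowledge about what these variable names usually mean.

Variables eligible for adjustment (non-descendants of Hospital, excluding Hospital and AgeGroup): {Dosage, Treatment}.
Backdoor paths from Hospital to AgeGroup:
  P1: Hospital <- Treatment -> Biomarker <- Dosage -> AgeGroup
  P2: Hospital <- Treatment -> Biomarker -> AgeGroup
  P3: Hospital <- Treatment -> Biomarker -> Comorbidity <- AgeGroup
  P4: Hospital <- Treatment -> AgeGroup
  P5: Hospital <- Treatment -> Adherence <- Comorbidity <- Biomarker <- Dosage -> AgeGroup
  P6: Hospital <- Treatment -> Adherence <- Comorbidity <- Biomarker -> AgeGroup
  P7: Hospital <- Treatment -> Adherence <- Comorbidity <- AgeGroup
The empty set is not sufficient: P2 (Hospital <- Treatment -> Biomarker -> AgeGroup) has no collider blocking it and no conditioned non-collider, so it is open.
Try {Treatment}:
  P1: blocked at fork node Treatment ∈ conditioning set.
  P2: blocked at fork node Treatment ∈ conditioning set.
  P3: blocked at fork node Treatment ∈ conditioning set.
  P4: blocked at fork node Treatment ∈ conditioning set.
  P5: blocked at fork node Treatment ∈ conditioning set.
  P6: blocked at fork node Treatment ∈ conditioning set.
  P7: blocked at fork node Treatment ∈ conditioning set.
{Treatment} contains no descendant of Hospital and blocks every backdoor path.
No other singleton works — e.g. {Dosage} leaves P2 open — so {Treatment} is the unique smallest valid adjustment set.

{Treatment}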